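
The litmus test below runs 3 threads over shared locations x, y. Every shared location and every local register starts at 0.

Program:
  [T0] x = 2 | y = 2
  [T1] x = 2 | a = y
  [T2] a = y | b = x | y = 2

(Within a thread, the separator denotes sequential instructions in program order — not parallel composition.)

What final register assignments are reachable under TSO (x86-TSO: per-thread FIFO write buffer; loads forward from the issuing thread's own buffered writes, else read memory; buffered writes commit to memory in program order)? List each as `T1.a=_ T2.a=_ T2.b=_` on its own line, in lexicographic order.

outcome vector order: (T1.a,T2.a,T2.b)
|TSO outcomes| = 6

T1.a=0 T2.a=0 T2.b=0
T1.a=0 T2.a=0 T2.b=2
T1.a=0 T2.a=2 T2.b=2
T1.a=2 T2.a=0 T2.b=0
T1.a=2 T2.a=0 T2.b=2
T1.a=2 T2.a=2 T2.b=2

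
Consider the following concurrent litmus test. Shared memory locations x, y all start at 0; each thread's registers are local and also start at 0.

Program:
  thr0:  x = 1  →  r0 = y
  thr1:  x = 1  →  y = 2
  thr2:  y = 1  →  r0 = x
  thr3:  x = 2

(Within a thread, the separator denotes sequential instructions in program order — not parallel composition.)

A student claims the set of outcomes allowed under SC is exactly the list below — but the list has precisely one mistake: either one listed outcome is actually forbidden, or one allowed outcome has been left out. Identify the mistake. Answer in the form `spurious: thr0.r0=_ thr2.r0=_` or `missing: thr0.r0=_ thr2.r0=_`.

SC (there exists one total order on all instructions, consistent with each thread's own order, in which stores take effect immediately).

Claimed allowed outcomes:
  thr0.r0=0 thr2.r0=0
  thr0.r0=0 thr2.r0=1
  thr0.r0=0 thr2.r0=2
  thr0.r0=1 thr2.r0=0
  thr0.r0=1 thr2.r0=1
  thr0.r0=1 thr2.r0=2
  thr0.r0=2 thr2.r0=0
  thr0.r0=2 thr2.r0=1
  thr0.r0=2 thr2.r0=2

spurious: thr0.r0=0 thr2.r0=0

outcome vector order: (thr0.r0,thr2.r0)
[SC] allowed = {<0 1>, <0 2>, <1 0>, <1 1>, <1 2>, <2 0>, <2 1>, <2 2>}
claimed∖SC = {<0 0>}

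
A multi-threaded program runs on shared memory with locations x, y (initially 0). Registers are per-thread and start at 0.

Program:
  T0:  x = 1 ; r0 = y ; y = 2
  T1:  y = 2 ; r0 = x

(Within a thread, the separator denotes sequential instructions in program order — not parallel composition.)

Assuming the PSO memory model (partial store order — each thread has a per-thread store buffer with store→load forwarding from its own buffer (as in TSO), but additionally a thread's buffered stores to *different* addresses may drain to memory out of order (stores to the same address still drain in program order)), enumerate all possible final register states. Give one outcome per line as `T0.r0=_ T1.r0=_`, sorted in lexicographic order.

outcome vector order: (T0.r0,T1.r0)
|PSO outcomes| = 4

T0.r0=0 T1.r0=0
T0.r0=0 T1.r0=1
T0.r0=2 T1.r0=0
T0.r0=2 T1.r0=1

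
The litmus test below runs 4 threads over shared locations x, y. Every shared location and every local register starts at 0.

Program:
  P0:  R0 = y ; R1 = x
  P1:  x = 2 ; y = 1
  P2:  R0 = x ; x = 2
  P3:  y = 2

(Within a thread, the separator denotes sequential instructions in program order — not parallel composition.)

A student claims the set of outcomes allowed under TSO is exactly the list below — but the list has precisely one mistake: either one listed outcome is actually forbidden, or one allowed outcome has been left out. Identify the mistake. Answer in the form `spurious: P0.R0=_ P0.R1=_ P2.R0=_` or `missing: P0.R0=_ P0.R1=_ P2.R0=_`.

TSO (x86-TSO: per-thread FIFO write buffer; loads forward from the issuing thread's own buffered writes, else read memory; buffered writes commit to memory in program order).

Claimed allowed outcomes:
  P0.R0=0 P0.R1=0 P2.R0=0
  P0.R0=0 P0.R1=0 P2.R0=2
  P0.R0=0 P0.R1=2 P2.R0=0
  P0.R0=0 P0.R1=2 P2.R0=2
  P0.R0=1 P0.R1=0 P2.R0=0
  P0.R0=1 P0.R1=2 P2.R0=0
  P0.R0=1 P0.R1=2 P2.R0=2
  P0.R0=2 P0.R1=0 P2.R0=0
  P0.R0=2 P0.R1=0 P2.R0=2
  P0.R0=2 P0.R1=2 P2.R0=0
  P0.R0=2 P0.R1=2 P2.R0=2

outcome vector order: (P0.R0,P0.R1,P2.R0)
[TSO] allowed = {0/0/0; 0/0/2; 0/2/0; 0/2/2; 1/2/0; 1/2/2; 2/0/0; 2/0/2; 2/2/0; 2/2/2}
claimed∖TSO = {1/0/0}

spurious: P0.R0=1 P0.R1=0 P2.R0=0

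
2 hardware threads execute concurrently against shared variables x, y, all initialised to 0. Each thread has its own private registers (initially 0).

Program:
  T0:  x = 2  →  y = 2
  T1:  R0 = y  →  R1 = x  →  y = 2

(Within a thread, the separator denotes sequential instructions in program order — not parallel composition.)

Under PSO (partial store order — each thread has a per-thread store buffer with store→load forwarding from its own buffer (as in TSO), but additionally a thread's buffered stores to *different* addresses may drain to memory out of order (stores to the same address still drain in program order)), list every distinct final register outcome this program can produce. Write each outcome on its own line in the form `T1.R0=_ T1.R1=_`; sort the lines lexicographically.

T1.R0=0 T1.R1=0
T1.R0=0 T1.R1=2
T1.R0=2 T1.R1=0
T1.R0=2 T1.R1=2

outcome vector order: (T1.R0,T1.R1)
|PSO outcomes| = 4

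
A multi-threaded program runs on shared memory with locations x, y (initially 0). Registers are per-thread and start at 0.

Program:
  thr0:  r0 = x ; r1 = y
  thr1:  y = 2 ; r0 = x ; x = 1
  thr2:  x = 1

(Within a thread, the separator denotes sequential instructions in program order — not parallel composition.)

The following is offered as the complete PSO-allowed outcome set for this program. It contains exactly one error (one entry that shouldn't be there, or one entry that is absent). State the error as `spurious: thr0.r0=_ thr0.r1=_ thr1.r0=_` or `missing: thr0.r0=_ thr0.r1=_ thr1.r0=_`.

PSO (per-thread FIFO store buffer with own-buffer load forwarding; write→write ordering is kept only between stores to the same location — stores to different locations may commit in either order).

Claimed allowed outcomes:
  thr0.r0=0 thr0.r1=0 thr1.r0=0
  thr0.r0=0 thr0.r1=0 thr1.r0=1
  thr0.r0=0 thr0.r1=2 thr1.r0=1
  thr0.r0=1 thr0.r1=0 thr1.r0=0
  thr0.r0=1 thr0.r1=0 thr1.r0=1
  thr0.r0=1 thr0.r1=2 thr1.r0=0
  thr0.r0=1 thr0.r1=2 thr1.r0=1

outcome vector order: (thr0.r0,thr0.r1,thr1.r0)
under PSO → 0/0/0; 0/0/1; 0/2/0; 0/2/1; 1/0/0; 1/0/1; 1/2/0; 1/2/1
PSO∖claimed = {0/2/0}

missing: thr0.r0=0 thr0.r1=2 thr1.r0=0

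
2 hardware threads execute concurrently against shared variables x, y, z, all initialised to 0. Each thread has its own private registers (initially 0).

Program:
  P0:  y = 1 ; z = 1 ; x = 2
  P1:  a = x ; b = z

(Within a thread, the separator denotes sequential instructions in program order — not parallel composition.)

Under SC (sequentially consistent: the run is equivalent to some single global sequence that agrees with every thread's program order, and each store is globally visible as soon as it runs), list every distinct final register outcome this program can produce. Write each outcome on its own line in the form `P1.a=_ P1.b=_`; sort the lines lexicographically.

outcome vector order: (P1.a,P1.b)
|SC outcomes| = 3

P1.a=0 P1.b=0
P1.a=0 P1.b=1
P1.a=2 P1.b=1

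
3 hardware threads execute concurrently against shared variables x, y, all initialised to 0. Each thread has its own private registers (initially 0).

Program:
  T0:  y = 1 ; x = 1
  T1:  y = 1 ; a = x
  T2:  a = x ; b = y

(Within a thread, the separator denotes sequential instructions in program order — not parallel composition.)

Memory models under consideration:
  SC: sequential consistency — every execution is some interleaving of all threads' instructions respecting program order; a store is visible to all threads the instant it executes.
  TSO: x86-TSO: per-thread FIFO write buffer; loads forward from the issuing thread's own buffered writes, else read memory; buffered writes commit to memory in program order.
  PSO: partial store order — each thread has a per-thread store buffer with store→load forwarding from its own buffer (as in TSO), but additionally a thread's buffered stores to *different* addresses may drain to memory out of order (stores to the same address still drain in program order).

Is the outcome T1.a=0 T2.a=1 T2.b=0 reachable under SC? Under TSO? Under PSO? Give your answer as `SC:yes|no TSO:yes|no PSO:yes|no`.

SC:no TSO:no PSO:yes

outcome vector order: (T1.a,T2.a,T2.b)
under SC → 0/0/0 0/0/1 0/1/1 1/0/0 1/0/1 1/1/1
under TSO → 0/0/0 0/0/1 0/1/1 1/0/0 1/0/1 1/1/1
under PSO → 0/0/0 0/0/1 0/1/0 0/1/1 1/0/0 1/0/1 1/1/0 1/1/1
target 0/1/0 ∈ {PSO}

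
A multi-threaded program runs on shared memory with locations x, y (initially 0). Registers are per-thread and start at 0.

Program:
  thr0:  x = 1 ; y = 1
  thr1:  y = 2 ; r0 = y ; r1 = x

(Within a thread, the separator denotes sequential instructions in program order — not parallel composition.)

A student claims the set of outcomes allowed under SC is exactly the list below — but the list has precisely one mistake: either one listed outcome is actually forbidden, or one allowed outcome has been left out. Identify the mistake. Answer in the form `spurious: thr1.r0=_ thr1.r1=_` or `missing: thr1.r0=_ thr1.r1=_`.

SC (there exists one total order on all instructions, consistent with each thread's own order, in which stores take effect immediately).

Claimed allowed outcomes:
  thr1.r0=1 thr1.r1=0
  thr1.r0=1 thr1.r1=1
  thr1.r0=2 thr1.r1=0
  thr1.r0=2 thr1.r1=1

spurious: thr1.r0=1 thr1.r1=0

outcome vector order: (thr1.r0,thr1.r1)
[SC] allowed = {(1,1); (2,0); (2,1)}
claimed∖SC = {(1,0)}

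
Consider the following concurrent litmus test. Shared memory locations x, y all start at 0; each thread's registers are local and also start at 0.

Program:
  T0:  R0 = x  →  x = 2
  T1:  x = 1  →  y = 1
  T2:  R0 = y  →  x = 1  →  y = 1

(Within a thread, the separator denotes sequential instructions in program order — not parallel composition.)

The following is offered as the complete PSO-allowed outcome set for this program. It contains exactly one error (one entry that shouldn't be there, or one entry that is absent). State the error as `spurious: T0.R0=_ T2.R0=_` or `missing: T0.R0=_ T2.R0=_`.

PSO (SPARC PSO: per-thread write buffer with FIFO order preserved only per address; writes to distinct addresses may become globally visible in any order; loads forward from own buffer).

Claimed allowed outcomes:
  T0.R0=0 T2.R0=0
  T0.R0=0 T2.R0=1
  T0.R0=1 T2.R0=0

missing: T0.R0=1 T2.R0=1

outcome vector order: (T0.R0,T2.R0)
under PSO → 00 01 10 11
PSO∖claimed = {11}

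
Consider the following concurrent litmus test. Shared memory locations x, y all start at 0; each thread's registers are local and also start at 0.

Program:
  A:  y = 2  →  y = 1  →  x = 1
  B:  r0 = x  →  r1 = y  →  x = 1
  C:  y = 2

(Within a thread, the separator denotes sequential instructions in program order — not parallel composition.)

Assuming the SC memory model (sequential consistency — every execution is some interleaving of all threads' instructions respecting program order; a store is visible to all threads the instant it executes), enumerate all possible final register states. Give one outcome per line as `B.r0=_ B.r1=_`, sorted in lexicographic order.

B.r0=0 B.r1=0
B.r0=0 B.r1=1
B.r0=0 B.r1=2
B.r0=1 B.r1=1
B.r0=1 B.r1=2

outcome vector order: (B.r0,B.r1)
|SC outcomes| = 5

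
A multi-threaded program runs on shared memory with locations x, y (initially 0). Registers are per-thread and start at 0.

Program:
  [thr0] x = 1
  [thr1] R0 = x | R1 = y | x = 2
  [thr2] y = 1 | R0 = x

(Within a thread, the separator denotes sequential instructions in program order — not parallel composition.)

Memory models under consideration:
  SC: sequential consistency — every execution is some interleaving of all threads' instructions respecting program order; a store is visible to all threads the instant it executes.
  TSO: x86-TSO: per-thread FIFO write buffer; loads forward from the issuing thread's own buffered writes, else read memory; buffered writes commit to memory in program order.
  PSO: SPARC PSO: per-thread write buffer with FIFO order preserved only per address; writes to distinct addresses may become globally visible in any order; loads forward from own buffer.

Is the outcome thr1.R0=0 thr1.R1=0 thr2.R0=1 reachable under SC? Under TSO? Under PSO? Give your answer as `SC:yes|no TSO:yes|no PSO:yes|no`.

outcome vector order: (thr1.R0,thr1.R1,thr2.R0)
SC: 11 outcomes — {000; 001; 002; 010; 011; 012; 101; 102; 110; 111; 112}
TSO: 12 outcomes — {000; 001; 002; 010; 011; 012; 100; 101; 102; 110; 111; 112}
PSO: 12 outcomes — {000; 001; 002; 010; 011; 012; 100; 101; 102; 110; 111; 112}
target 001 ∈ {SC,TSO,PSO}

SC:yes TSO:yes PSO:yes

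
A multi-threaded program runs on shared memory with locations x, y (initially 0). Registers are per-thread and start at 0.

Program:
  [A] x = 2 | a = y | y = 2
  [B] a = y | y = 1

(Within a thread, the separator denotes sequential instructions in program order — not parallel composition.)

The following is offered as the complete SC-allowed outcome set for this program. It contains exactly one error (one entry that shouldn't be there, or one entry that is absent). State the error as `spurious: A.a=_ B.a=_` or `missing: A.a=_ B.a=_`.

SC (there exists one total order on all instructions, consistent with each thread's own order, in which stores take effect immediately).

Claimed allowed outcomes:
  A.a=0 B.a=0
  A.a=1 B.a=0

outcome vector order: (A.a,B.a)
[SC] allowed = {<0 0>, <0 2>, <1 0>}
SC∖claimed = {<0 2>}

missing: A.a=0 B.a=2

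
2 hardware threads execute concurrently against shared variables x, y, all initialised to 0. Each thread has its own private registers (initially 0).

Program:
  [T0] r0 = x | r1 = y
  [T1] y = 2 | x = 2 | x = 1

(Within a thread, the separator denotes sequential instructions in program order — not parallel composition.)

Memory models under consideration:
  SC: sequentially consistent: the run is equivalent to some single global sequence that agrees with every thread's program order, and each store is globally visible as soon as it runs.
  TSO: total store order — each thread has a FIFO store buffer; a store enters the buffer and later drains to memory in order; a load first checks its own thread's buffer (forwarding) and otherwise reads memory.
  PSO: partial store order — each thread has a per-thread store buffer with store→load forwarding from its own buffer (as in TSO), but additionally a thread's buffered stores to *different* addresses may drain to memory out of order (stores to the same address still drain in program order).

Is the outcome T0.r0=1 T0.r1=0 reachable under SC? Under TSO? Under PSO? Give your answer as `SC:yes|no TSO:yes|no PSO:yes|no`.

outcome vector order: (T0.r0,T0.r1)
SC (4): (0,0), (0,2), (1,2), (2,2)
TSO (4): (0,0), (0,2), (1,2), (2,2)
PSO (6): (0,0), (0,2), (1,0), (1,2), (2,0), (2,2)
target (1,0) ∈ {PSO}

SC:no TSO:no PSO:yes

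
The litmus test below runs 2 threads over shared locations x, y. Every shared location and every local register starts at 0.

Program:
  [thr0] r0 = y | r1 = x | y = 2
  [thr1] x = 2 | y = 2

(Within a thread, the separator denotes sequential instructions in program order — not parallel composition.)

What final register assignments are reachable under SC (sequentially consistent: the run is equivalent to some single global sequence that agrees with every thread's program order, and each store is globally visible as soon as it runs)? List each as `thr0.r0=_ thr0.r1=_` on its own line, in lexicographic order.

thr0.r0=0 thr0.r1=0
thr0.r0=0 thr0.r1=2
thr0.r0=2 thr0.r1=2

outcome vector order: (thr0.r0,thr0.r1)
|SC outcomes| = 3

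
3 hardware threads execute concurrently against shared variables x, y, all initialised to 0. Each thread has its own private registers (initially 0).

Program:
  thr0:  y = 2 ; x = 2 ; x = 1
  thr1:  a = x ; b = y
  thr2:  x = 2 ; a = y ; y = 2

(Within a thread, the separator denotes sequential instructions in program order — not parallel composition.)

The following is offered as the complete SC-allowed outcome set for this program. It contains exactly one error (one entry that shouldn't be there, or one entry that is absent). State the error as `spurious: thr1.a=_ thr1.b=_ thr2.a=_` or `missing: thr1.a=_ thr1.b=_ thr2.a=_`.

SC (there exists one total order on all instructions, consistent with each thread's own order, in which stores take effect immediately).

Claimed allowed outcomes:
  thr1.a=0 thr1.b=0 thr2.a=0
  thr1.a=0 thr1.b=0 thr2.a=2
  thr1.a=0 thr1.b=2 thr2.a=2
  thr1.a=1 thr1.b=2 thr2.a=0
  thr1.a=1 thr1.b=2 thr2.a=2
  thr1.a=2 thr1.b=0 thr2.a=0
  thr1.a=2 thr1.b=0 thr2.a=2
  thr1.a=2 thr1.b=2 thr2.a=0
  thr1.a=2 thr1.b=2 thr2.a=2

outcome vector order: (thr1.a,thr1.b,thr2.a)
SC: 10 outcomes — {000 002 020 022 120 122 200 202 220 222}
SC∖claimed = {020}

missing: thr1.a=0 thr1.b=2 thr2.a=0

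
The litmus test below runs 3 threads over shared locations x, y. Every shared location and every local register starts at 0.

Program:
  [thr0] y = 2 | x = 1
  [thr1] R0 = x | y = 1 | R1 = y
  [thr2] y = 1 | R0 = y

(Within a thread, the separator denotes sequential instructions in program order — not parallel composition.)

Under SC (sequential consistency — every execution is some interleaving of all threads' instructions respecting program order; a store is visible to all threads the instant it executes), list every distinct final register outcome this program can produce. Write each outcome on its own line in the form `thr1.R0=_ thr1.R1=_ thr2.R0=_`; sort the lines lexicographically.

thr1.R0=0 thr1.R1=1 thr2.R0=1
thr1.R0=0 thr1.R1=1 thr2.R0=2
thr1.R0=0 thr1.R1=2 thr2.R0=1
thr1.R0=0 thr1.R1=2 thr2.R0=2
thr1.R0=1 thr1.R1=1 thr2.R0=1
thr1.R0=1 thr1.R1=1 thr2.R0=2

outcome vector order: (thr1.R0,thr1.R1,thr2.R0)
|SC outcomes| = 6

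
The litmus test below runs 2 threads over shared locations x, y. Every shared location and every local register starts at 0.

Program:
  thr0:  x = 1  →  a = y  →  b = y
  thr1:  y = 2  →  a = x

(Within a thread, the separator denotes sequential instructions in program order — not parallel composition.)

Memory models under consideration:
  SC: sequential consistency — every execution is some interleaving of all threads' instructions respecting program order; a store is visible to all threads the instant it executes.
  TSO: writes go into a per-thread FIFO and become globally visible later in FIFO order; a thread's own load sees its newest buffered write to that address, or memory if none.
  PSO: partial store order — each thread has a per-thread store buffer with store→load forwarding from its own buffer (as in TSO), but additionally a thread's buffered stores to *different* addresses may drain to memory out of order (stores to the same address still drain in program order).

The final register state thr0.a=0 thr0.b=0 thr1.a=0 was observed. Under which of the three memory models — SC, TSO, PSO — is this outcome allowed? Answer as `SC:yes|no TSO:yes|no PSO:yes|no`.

SC:no TSO:yes PSO:yes

outcome vector order: (thr0.a,thr0.b,thr1.a)
under SC → (0,0,1), (0,2,1), (2,2,0), (2,2,1)
under TSO → (0,0,0), (0,0,1), (0,2,0), (0,2,1), (2,2,0), (2,2,1)
under PSO → (0,0,0), (0,0,1), (0,2,0), (0,2,1), (2,2,0), (2,2,1)
target (0,0,0) ∈ {TSO,PSO}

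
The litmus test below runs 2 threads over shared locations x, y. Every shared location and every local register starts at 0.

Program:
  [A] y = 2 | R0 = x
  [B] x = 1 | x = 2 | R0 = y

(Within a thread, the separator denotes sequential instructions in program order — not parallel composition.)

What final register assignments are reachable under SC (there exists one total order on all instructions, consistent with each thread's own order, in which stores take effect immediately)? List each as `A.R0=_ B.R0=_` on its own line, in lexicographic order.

A.R0=0 B.R0=2
A.R0=1 B.R0=2
A.R0=2 B.R0=0
A.R0=2 B.R0=2

outcome vector order: (A.R0,B.R0)
|SC outcomes| = 4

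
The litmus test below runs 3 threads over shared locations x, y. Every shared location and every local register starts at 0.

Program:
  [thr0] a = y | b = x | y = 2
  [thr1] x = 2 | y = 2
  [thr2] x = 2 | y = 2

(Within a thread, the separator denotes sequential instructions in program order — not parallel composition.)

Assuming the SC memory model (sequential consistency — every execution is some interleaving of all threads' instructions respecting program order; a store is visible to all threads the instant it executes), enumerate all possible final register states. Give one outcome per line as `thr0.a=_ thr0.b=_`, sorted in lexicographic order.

outcome vector order: (thr0.a,thr0.b)
|SC outcomes| = 3

thr0.a=0 thr0.b=0
thr0.a=0 thr0.b=2
thr0.a=2 thr0.b=2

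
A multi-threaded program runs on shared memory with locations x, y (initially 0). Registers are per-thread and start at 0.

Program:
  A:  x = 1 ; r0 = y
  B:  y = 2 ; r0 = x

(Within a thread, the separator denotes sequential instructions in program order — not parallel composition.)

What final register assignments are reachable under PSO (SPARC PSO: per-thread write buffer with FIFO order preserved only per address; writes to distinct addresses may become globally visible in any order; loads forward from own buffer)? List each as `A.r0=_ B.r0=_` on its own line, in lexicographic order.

A.r0=0 B.r0=0
A.r0=0 B.r0=1
A.r0=2 B.r0=0
A.r0=2 B.r0=1

outcome vector order: (A.r0,B.r0)
|PSO outcomes| = 4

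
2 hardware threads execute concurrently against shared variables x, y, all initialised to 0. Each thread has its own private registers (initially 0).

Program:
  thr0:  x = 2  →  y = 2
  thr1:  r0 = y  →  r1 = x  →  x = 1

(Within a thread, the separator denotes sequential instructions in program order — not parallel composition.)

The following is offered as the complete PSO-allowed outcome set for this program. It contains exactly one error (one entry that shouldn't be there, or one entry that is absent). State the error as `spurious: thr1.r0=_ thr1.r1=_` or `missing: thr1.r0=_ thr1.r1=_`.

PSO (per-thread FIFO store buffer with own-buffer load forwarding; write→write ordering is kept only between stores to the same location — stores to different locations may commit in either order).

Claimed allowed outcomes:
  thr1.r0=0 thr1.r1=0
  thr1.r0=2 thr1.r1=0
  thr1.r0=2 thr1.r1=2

missing: thr1.r0=0 thr1.r1=2

outcome vector order: (thr1.r0,thr1.r1)
PSO: 4 outcomes — {<0 0>; <0 2>; <2 0>; <2 2>}
PSO∖claimed = {<0 2>}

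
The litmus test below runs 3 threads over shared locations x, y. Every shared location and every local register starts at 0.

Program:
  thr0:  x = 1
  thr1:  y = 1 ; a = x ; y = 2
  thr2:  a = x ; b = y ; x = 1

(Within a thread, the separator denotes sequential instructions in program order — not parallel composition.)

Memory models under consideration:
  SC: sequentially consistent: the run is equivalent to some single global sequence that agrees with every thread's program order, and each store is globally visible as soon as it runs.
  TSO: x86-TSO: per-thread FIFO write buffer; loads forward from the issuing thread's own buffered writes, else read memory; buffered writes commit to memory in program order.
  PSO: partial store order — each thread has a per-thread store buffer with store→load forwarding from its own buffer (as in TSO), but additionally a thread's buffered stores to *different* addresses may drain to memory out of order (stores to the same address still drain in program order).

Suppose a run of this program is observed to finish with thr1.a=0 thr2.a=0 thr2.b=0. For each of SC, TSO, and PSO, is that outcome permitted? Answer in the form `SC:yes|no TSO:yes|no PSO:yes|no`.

outcome vector order: (thr1.a,thr2.a,thr2.b)
[SC] allowed = {0/0/0, 0/0/1, 0/0/2, 0/1/1, 0/1/2, 1/0/0, 1/0/1, 1/0/2, 1/1/0, 1/1/1, 1/1/2}
[TSO] allowed = {0/0/0, 0/0/1, 0/0/2, 0/1/0, 0/1/1, 0/1/2, 1/0/0, 1/0/1, 1/0/2, 1/1/0, 1/1/1, 1/1/2}
[PSO] allowed = {0/0/0, 0/0/1, 0/0/2, 0/1/0, 0/1/1, 0/1/2, 1/0/0, 1/0/1, 1/0/2, 1/1/0, 1/1/1, 1/1/2}
target 0/0/0 ∈ {SC,TSO,PSO}

SC:yes TSO:yes PSO:yes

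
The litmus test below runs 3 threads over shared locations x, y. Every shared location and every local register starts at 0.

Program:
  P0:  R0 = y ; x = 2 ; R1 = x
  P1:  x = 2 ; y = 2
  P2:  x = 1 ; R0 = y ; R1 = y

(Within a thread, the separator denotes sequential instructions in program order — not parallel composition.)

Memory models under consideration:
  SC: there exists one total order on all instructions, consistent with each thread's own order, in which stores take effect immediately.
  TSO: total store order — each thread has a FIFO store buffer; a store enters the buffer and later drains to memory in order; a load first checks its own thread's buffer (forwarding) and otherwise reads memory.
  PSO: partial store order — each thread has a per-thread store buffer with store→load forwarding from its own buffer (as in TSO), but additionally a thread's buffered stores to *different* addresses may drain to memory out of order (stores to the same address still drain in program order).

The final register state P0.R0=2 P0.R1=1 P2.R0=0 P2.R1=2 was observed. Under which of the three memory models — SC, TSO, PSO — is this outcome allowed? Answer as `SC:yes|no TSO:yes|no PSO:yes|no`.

SC:no TSO:yes PSO:yes

outcome vector order: (P0.R0,P0.R1,P2.R0,P2.R1)
under SC → 0100, 0102, 0122, 0200, 0202, 0222, 2122, 2200, 2202, 2222
under TSO → 0100, 0102, 0122, 0200, 0202, 0222, 2100, 2102, 2122, 2200, 2202, 2222
under PSO → 0100, 0102, 0122, 0200, 0202, 0222, 2100, 2102, 2122, 2200, 2202, 2222
target 2102 ∈ {TSO,PSO}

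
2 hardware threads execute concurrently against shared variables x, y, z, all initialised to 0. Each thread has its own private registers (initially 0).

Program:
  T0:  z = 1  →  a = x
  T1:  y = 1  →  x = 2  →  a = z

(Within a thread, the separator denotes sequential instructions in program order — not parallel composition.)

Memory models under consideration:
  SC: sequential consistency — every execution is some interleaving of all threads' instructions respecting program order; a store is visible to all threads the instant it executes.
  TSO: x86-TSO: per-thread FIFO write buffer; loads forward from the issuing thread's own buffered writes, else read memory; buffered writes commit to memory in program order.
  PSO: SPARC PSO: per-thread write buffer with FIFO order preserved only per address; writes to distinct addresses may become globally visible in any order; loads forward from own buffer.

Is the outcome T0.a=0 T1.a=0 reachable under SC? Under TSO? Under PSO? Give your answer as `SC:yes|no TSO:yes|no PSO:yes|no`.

SC:no TSO:yes PSO:yes

outcome vector order: (T0.a,T1.a)
SC: 3 outcomes — {0/1; 2/0; 2/1}
TSO: 4 outcomes — {0/0; 0/1; 2/0; 2/1}
PSO: 4 outcomes — {0/0; 0/1; 2/0; 2/1}
target 0/0 ∈ {TSO,PSO}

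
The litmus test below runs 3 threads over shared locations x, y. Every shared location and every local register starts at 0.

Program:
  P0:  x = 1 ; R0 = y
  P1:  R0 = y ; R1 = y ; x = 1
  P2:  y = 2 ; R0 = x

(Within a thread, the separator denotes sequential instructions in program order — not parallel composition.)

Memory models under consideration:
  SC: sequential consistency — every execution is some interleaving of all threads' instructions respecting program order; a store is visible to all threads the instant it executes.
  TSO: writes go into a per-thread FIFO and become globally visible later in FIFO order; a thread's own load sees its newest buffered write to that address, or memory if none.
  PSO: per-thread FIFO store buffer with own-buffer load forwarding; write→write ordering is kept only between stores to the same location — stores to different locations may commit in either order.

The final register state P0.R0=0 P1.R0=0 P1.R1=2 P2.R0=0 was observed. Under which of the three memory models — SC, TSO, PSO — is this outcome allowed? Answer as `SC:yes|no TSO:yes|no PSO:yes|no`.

outcome vector order: (P0.R0,P1.R0,P1.R1,P2.R0)
[SC] allowed = {(0,0,0,1) (0,0,2,1) (0,2,2,1) (2,0,0,0) (2,0,0,1) (2,0,2,0) (2,0,2,1) (2,2,2,0) (2,2,2,1)}
[TSO] allowed = {(0,0,0,0) (0,0,0,1) (0,0,2,0) (0,0,2,1) (0,2,2,0) (0,2,2,1) (2,0,0,0) (2,0,0,1) (2,0,2,0) (2,0,2,1) (2,2,2,0) (2,2,2,1)}
[PSO] allowed = {(0,0,0,0) (0,0,0,1) (0,0,2,0) (0,0,2,1) (0,2,2,0) (0,2,2,1) (2,0,0,0) (2,0,0,1) (2,0,2,0) (2,0,2,1) (2,2,2,0) (2,2,2,1)}
target (0,0,2,0) ∈ {TSO,PSO}

SC:no TSO:yes PSO:yes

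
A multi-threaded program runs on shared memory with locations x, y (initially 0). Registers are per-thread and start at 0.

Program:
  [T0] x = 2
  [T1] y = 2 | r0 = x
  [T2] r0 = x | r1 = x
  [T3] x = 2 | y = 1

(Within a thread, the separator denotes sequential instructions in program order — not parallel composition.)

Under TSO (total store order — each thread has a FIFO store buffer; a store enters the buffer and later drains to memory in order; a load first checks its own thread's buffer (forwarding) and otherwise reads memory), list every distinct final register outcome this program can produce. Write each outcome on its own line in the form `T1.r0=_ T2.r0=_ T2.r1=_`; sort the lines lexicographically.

outcome vector order: (T1.r0,T2.r0,T2.r1)
|TSO outcomes| = 6

T1.r0=0 T2.r0=0 T2.r1=0
T1.r0=0 T2.r0=0 T2.r1=2
T1.r0=0 T2.r0=2 T2.r1=2
T1.r0=2 T2.r0=0 T2.r1=0
T1.r0=2 T2.r0=0 T2.r1=2
T1.r0=2 T2.r0=2 T2.r1=2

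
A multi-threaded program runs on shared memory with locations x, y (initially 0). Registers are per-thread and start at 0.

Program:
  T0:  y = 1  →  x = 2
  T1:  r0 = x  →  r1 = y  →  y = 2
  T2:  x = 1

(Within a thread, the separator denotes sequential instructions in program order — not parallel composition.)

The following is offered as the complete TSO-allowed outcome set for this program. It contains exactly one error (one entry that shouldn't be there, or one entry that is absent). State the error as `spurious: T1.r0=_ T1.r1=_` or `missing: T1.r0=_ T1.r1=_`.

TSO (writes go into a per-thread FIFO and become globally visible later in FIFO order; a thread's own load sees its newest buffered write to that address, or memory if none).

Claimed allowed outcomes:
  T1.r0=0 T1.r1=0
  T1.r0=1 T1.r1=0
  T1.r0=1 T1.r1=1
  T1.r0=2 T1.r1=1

outcome vector order: (T1.r0,T1.r1)
TSO: 5 outcomes — {<0 0>; <0 1>; <1 0>; <1 1>; <2 1>}
TSO∖claimed = {<0 1>}

missing: T1.r0=0 T1.r1=1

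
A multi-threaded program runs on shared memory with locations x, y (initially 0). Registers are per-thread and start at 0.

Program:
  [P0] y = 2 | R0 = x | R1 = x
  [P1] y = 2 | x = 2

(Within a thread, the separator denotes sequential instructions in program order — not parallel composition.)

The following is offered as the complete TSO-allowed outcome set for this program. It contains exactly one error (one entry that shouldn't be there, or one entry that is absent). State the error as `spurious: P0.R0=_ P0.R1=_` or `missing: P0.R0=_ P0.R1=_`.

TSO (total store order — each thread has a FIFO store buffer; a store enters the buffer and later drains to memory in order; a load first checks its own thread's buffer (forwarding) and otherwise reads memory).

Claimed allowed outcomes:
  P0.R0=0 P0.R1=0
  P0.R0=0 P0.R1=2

missing: P0.R0=2 P0.R1=2

outcome vector order: (P0.R0,P0.R1)
[TSO] allowed = {<0 0> <0 2> <2 2>}
TSO∖claimed = {<2 2>}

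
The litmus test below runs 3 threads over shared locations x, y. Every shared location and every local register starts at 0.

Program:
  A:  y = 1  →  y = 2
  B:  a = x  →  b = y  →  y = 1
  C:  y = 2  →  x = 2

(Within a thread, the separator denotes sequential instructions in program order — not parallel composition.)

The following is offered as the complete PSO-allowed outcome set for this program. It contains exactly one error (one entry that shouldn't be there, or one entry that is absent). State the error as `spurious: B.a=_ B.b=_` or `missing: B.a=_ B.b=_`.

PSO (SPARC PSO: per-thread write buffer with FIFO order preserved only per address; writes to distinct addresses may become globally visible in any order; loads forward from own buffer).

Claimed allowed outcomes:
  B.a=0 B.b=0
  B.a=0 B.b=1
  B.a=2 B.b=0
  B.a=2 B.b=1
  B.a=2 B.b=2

missing: B.a=0 B.b=2

outcome vector order: (B.a,B.b)
under PSO → 00 01 02 20 21 22
PSO∖claimed = {02}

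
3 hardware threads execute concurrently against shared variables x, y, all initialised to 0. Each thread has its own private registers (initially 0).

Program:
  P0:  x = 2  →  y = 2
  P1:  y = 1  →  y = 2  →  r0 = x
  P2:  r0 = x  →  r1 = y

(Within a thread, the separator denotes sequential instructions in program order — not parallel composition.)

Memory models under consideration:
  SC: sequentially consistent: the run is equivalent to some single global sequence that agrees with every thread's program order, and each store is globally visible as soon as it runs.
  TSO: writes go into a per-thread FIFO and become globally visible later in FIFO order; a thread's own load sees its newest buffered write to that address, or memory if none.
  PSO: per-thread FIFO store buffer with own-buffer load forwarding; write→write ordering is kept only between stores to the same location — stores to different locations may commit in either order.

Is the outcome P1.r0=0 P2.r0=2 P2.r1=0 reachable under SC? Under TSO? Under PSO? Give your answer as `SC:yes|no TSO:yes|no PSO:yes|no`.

SC:no TSO:yes PSO:yes

outcome vector order: (P1.r0,P2.r0,P2.r1)
under SC → (0,0,0); (0,0,1); (0,0,2); (0,2,2); (2,0,0); (2,0,1); (2,0,2); (2,2,0); (2,2,1); (2,2,2)
under TSO → (0,0,0); (0,0,1); (0,0,2); (0,2,0); (0,2,1); (0,2,2); (2,0,0); (2,0,1); (2,0,2); (2,2,0); (2,2,1); (2,2,2)
under PSO → (0,0,0); (0,0,1); (0,0,2); (0,2,0); (0,2,1); (0,2,2); (2,0,0); (2,0,1); (2,0,2); (2,2,0); (2,2,1); (2,2,2)
target (0,2,0) ∈ {TSO,PSO}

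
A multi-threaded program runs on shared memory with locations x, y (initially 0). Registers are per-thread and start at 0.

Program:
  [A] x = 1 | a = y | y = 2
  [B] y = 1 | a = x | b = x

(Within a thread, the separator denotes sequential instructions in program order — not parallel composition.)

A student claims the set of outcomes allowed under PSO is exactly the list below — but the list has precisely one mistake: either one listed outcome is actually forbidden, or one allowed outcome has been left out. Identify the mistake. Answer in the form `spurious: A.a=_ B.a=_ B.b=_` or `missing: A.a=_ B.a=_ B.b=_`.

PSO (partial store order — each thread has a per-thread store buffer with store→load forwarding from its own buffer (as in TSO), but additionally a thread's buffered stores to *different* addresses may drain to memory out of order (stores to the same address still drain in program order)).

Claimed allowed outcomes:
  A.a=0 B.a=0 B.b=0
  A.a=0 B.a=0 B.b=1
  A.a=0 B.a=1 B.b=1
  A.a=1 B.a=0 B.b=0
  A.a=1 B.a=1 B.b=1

missing: A.a=1 B.a=0 B.b=1

outcome vector order: (A.a,B.a,B.b)
under PSO → <0 0 0> <0 0 1> <0 1 1> <1 0 0> <1 0 1> <1 1 1>
PSO∖claimed = {<1 0 1>}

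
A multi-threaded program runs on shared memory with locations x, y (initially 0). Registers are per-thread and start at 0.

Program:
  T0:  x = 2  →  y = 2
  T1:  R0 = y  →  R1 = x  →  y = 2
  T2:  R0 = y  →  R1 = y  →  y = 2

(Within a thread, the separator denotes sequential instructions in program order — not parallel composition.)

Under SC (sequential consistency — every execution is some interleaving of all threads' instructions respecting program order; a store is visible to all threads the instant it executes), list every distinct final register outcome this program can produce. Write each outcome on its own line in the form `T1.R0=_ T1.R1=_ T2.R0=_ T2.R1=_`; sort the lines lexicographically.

T1.R0=0 T1.R1=0 T2.R0=0 T2.R1=0
T1.R0=0 T1.R1=0 T2.R0=0 T2.R1=2
T1.R0=0 T1.R1=0 T2.R0=2 T2.R1=2
T1.R0=0 T1.R1=2 T2.R0=0 T2.R1=0
T1.R0=0 T1.R1=2 T2.R0=0 T2.R1=2
T1.R0=0 T1.R1=2 T2.R0=2 T2.R1=2
T1.R0=2 T1.R1=0 T2.R0=0 T2.R1=0
T1.R0=2 T1.R1=2 T2.R0=0 T2.R1=0
T1.R0=2 T1.R1=2 T2.R0=0 T2.R1=2
T1.R0=2 T1.R1=2 T2.R0=2 T2.R1=2

outcome vector order: (T1.R0,T1.R1,T2.R0,T2.R1)
|SC outcomes| = 10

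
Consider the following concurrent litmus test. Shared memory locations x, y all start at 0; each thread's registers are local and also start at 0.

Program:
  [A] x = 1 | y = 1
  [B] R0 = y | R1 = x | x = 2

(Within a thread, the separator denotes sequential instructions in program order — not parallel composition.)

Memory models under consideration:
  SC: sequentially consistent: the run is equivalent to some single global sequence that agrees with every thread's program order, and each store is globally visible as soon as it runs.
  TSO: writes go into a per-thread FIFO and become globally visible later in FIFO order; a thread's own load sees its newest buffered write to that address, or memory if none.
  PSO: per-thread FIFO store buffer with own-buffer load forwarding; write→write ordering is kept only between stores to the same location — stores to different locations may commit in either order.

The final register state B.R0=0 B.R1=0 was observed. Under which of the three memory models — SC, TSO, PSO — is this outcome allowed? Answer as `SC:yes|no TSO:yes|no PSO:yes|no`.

SC:yes TSO:yes PSO:yes

outcome vector order: (B.R0,B.R1)
SC: 3 outcomes — {0/0, 0/1, 1/1}
TSO: 3 outcomes — {0/0, 0/1, 1/1}
PSO: 4 outcomes — {0/0, 0/1, 1/0, 1/1}
target 0/0 ∈ {SC,TSO,PSO}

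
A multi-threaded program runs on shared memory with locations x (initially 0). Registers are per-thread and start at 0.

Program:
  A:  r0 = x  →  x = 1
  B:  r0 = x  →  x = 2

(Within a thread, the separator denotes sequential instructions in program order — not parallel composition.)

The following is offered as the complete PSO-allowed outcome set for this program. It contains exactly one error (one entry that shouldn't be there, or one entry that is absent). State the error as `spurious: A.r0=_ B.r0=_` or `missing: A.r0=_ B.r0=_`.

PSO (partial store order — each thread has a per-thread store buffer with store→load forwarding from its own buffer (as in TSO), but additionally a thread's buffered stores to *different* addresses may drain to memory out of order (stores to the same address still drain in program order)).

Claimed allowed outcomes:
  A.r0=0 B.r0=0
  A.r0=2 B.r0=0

outcome vector order: (A.r0,B.r0)
PSO (3): <0 0> <0 1> <2 0>
PSO∖claimed = {<0 1>}

missing: A.r0=0 B.r0=1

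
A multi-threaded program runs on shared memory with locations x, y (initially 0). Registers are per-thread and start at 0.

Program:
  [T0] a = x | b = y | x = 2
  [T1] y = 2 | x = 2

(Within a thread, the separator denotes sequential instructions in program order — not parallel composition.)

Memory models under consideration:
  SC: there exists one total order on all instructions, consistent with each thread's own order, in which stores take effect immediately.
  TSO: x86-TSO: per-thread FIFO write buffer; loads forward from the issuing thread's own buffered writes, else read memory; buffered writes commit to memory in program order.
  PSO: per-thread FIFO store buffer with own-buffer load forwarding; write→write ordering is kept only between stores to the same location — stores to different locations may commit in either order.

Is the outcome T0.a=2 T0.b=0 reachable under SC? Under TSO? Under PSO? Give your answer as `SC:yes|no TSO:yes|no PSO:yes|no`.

SC:no TSO:no PSO:yes

outcome vector order: (T0.a,T0.b)
under SC → 0/0 0/2 2/2
under TSO → 0/0 0/2 2/2
under PSO → 0/0 0/2 2/0 2/2
target 2/0 ∈ {PSO}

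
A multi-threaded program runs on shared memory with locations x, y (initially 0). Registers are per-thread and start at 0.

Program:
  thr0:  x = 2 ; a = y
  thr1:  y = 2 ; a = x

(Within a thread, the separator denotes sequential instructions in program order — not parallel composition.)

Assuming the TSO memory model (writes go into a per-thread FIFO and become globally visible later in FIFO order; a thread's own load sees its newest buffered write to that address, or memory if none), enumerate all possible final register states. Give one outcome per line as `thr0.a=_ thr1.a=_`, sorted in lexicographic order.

thr0.a=0 thr1.a=0
thr0.a=0 thr1.a=2
thr0.a=2 thr1.a=0
thr0.a=2 thr1.a=2

outcome vector order: (thr0.a,thr1.a)
|TSO outcomes| = 4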